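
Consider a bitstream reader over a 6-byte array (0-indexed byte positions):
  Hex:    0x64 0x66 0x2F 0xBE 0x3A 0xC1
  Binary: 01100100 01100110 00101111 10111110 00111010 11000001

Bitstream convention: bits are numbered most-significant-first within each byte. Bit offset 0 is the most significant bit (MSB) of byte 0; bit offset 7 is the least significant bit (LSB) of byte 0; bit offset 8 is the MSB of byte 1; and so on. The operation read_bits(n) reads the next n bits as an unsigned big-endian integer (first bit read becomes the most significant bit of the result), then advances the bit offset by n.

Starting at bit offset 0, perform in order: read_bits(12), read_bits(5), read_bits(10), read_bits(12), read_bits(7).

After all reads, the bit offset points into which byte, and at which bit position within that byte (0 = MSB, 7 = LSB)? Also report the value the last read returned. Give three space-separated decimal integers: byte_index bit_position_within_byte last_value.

Read 1: bits[0:12] width=12 -> value=1606 (bin 011001000110); offset now 12 = byte 1 bit 4; 36 bits remain
Read 2: bits[12:17] width=5 -> value=12 (bin 01100); offset now 17 = byte 2 bit 1; 31 bits remain
Read 3: bits[17:27] width=10 -> value=381 (bin 0101111101); offset now 27 = byte 3 bit 3; 21 bits remain
Read 4: bits[27:39] width=12 -> value=3869 (bin 111100011101); offset now 39 = byte 4 bit 7; 9 bits remain
Read 5: bits[39:46] width=7 -> value=48 (bin 0110000); offset now 46 = byte 5 bit 6; 2 bits remain

Answer: 5 6 48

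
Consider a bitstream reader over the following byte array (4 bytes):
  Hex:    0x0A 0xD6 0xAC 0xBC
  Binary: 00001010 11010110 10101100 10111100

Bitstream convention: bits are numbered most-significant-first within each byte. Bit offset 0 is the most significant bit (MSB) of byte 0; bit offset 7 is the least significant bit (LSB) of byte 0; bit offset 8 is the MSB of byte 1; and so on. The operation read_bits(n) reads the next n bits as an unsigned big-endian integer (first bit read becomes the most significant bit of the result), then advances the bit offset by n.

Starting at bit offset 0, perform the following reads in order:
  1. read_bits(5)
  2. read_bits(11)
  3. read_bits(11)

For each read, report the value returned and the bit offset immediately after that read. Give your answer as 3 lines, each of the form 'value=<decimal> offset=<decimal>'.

Read 1: bits[0:5] width=5 -> value=1 (bin 00001); offset now 5 = byte 0 bit 5; 27 bits remain
Read 2: bits[5:16] width=11 -> value=726 (bin 01011010110); offset now 16 = byte 2 bit 0; 16 bits remain
Read 3: bits[16:27] width=11 -> value=1381 (bin 10101100101); offset now 27 = byte 3 bit 3; 5 bits remain

Answer: value=1 offset=5
value=726 offset=16
value=1381 offset=27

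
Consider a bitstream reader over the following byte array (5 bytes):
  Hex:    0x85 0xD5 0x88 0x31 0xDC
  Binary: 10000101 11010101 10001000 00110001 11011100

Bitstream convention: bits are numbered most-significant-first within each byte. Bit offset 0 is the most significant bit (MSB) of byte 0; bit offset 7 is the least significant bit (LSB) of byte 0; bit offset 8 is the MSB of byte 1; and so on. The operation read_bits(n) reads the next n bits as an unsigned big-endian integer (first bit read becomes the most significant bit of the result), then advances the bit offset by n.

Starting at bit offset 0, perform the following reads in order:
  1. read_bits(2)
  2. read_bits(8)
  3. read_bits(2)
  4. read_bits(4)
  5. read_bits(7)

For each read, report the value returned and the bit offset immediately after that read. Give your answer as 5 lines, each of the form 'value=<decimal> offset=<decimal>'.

Read 1: bits[0:2] width=2 -> value=2 (bin 10); offset now 2 = byte 0 bit 2; 38 bits remain
Read 2: bits[2:10] width=8 -> value=23 (bin 00010111); offset now 10 = byte 1 bit 2; 30 bits remain
Read 3: bits[10:12] width=2 -> value=1 (bin 01); offset now 12 = byte 1 bit 4; 28 bits remain
Read 4: bits[12:16] width=4 -> value=5 (bin 0101); offset now 16 = byte 2 bit 0; 24 bits remain
Read 5: bits[16:23] width=7 -> value=68 (bin 1000100); offset now 23 = byte 2 bit 7; 17 bits remain

Answer: value=2 offset=2
value=23 offset=10
value=1 offset=12
value=5 offset=16
value=68 offset=23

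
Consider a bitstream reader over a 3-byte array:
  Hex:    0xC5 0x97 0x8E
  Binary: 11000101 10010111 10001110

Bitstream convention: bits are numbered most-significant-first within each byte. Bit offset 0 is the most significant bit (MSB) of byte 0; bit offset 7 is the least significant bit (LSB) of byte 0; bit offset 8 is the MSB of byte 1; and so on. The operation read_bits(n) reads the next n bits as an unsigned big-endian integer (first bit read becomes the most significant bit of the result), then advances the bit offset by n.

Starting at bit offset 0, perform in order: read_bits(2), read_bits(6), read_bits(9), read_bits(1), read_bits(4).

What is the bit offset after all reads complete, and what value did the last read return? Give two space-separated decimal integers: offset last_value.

Answer: 22 3

Derivation:
Read 1: bits[0:2] width=2 -> value=3 (bin 11); offset now 2 = byte 0 bit 2; 22 bits remain
Read 2: bits[2:8] width=6 -> value=5 (bin 000101); offset now 8 = byte 1 bit 0; 16 bits remain
Read 3: bits[8:17] width=9 -> value=303 (bin 100101111); offset now 17 = byte 2 bit 1; 7 bits remain
Read 4: bits[17:18] width=1 -> value=0 (bin 0); offset now 18 = byte 2 bit 2; 6 bits remain
Read 5: bits[18:22] width=4 -> value=3 (bin 0011); offset now 22 = byte 2 bit 6; 2 bits remain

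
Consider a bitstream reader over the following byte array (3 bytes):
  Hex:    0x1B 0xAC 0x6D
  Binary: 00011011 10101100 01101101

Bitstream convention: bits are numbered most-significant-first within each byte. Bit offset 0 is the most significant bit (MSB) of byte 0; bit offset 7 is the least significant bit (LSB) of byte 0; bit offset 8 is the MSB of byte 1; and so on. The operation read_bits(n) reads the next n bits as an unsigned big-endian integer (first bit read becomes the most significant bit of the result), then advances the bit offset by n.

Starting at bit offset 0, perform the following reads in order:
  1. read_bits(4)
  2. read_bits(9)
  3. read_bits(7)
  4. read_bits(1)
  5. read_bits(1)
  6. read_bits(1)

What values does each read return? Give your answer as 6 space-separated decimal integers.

Read 1: bits[0:4] width=4 -> value=1 (bin 0001); offset now 4 = byte 0 bit 4; 20 bits remain
Read 2: bits[4:13] width=9 -> value=373 (bin 101110101); offset now 13 = byte 1 bit 5; 11 bits remain
Read 3: bits[13:20] width=7 -> value=70 (bin 1000110); offset now 20 = byte 2 bit 4; 4 bits remain
Read 4: bits[20:21] width=1 -> value=1 (bin 1); offset now 21 = byte 2 bit 5; 3 bits remain
Read 5: bits[21:22] width=1 -> value=1 (bin 1); offset now 22 = byte 2 bit 6; 2 bits remain
Read 6: bits[22:23] width=1 -> value=0 (bin 0); offset now 23 = byte 2 bit 7; 1 bits remain

Answer: 1 373 70 1 1 0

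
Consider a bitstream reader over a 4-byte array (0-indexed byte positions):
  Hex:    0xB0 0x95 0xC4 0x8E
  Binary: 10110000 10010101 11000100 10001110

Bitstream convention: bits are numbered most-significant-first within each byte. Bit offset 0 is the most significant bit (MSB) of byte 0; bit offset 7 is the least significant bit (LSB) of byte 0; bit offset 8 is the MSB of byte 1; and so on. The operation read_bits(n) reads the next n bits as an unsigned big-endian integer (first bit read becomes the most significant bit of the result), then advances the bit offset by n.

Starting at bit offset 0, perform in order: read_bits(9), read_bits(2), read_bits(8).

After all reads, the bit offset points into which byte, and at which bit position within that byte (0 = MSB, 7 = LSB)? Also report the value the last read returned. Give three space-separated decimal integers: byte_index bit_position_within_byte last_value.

Answer: 2 3 174

Derivation:
Read 1: bits[0:9] width=9 -> value=353 (bin 101100001); offset now 9 = byte 1 bit 1; 23 bits remain
Read 2: bits[9:11] width=2 -> value=0 (bin 00); offset now 11 = byte 1 bit 3; 21 bits remain
Read 3: bits[11:19] width=8 -> value=174 (bin 10101110); offset now 19 = byte 2 bit 3; 13 bits remain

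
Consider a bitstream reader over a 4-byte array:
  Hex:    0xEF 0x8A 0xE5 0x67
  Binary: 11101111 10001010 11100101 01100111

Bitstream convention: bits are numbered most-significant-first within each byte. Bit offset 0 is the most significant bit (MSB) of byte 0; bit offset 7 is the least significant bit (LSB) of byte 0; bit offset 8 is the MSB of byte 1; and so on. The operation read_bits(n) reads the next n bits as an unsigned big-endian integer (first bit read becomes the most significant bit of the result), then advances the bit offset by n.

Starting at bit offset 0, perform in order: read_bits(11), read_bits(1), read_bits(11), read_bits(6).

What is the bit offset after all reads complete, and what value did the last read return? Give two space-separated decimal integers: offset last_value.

Read 1: bits[0:11] width=11 -> value=1916 (bin 11101111100); offset now 11 = byte 1 bit 3; 21 bits remain
Read 2: bits[11:12] width=1 -> value=0 (bin 0); offset now 12 = byte 1 bit 4; 20 bits remain
Read 3: bits[12:23] width=11 -> value=1394 (bin 10101110010); offset now 23 = byte 2 bit 7; 9 bits remain
Read 4: bits[23:29] width=6 -> value=44 (bin 101100); offset now 29 = byte 3 bit 5; 3 bits remain

Answer: 29 44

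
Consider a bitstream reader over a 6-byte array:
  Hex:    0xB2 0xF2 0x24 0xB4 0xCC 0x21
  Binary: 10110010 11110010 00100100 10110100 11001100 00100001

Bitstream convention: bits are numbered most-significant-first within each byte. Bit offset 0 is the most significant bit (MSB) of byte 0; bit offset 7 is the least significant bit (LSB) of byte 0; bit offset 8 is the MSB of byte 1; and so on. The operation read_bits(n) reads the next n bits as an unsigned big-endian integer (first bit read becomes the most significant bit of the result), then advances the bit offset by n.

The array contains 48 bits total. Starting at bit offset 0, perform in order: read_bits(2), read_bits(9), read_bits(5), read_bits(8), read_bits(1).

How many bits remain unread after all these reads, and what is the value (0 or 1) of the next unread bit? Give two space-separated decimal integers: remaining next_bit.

Answer: 23 0

Derivation:
Read 1: bits[0:2] width=2 -> value=2 (bin 10); offset now 2 = byte 0 bit 2; 46 bits remain
Read 2: bits[2:11] width=9 -> value=407 (bin 110010111); offset now 11 = byte 1 bit 3; 37 bits remain
Read 3: bits[11:16] width=5 -> value=18 (bin 10010); offset now 16 = byte 2 bit 0; 32 bits remain
Read 4: bits[16:24] width=8 -> value=36 (bin 00100100); offset now 24 = byte 3 bit 0; 24 bits remain
Read 5: bits[24:25] width=1 -> value=1 (bin 1); offset now 25 = byte 3 bit 1; 23 bits remain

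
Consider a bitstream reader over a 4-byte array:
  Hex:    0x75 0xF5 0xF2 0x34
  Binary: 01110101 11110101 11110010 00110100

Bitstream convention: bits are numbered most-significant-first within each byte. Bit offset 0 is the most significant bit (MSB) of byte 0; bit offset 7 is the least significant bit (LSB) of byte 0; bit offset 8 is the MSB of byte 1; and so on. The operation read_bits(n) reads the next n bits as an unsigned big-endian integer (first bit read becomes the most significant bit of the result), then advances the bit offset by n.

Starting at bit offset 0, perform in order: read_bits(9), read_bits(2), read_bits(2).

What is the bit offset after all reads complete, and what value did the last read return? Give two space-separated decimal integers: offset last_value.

Read 1: bits[0:9] width=9 -> value=235 (bin 011101011); offset now 9 = byte 1 bit 1; 23 bits remain
Read 2: bits[9:11] width=2 -> value=3 (bin 11); offset now 11 = byte 1 bit 3; 21 bits remain
Read 3: bits[11:13] width=2 -> value=2 (bin 10); offset now 13 = byte 1 bit 5; 19 bits remain

Answer: 13 2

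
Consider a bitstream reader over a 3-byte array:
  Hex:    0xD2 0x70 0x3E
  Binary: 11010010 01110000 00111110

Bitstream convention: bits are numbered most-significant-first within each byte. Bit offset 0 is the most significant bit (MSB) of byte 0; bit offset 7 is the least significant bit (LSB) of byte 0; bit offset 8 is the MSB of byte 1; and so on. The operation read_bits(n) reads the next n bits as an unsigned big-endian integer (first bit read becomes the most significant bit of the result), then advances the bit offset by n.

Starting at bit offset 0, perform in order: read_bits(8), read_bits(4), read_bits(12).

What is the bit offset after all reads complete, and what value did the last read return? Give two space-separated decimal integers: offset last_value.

Answer: 24 62

Derivation:
Read 1: bits[0:8] width=8 -> value=210 (bin 11010010); offset now 8 = byte 1 bit 0; 16 bits remain
Read 2: bits[8:12] width=4 -> value=7 (bin 0111); offset now 12 = byte 1 bit 4; 12 bits remain
Read 3: bits[12:24] width=12 -> value=62 (bin 000000111110); offset now 24 = byte 3 bit 0; 0 bits remain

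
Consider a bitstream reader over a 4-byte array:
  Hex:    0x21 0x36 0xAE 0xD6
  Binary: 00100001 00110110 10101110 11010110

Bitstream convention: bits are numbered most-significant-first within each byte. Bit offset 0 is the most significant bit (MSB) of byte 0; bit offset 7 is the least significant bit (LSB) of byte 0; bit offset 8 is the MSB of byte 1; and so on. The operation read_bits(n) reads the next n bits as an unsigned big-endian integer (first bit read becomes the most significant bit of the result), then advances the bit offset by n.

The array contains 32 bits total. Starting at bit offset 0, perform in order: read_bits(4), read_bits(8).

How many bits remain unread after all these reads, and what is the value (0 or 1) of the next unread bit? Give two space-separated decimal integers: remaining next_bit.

Answer: 20 0

Derivation:
Read 1: bits[0:4] width=4 -> value=2 (bin 0010); offset now 4 = byte 0 bit 4; 28 bits remain
Read 2: bits[4:12] width=8 -> value=19 (bin 00010011); offset now 12 = byte 1 bit 4; 20 bits remain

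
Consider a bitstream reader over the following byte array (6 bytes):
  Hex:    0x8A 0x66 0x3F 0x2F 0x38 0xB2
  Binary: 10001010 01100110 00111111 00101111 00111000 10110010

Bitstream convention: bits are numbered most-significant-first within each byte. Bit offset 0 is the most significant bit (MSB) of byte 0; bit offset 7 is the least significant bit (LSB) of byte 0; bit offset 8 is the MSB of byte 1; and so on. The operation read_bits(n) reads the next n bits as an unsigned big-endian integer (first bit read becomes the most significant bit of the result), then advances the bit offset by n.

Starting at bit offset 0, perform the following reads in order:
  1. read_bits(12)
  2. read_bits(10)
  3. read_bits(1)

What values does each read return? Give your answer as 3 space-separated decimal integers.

Answer: 2214 399 1

Derivation:
Read 1: bits[0:12] width=12 -> value=2214 (bin 100010100110); offset now 12 = byte 1 bit 4; 36 bits remain
Read 2: bits[12:22] width=10 -> value=399 (bin 0110001111); offset now 22 = byte 2 bit 6; 26 bits remain
Read 3: bits[22:23] width=1 -> value=1 (bin 1); offset now 23 = byte 2 bit 7; 25 bits remain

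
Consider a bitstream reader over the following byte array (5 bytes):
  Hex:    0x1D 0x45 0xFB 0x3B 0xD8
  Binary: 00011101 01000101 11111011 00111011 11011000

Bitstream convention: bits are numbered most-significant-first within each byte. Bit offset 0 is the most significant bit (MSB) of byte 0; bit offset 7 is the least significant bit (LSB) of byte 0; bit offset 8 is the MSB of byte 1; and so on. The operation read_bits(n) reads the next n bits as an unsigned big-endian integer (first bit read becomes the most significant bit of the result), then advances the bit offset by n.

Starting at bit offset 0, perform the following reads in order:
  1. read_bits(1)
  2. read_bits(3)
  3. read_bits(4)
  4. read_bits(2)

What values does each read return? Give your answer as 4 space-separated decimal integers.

Answer: 0 1 13 1

Derivation:
Read 1: bits[0:1] width=1 -> value=0 (bin 0); offset now 1 = byte 0 bit 1; 39 bits remain
Read 2: bits[1:4] width=3 -> value=1 (bin 001); offset now 4 = byte 0 bit 4; 36 bits remain
Read 3: bits[4:8] width=4 -> value=13 (bin 1101); offset now 8 = byte 1 bit 0; 32 bits remain
Read 4: bits[8:10] width=2 -> value=1 (bin 01); offset now 10 = byte 1 bit 2; 30 bits remain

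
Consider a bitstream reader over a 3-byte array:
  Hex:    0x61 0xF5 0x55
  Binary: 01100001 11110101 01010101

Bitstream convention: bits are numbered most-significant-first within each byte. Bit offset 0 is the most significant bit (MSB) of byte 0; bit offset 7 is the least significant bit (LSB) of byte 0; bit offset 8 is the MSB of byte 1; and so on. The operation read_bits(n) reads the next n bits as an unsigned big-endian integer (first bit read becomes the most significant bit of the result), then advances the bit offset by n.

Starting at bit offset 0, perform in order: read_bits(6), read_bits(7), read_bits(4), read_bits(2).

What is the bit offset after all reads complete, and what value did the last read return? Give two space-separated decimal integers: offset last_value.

Answer: 19 2

Derivation:
Read 1: bits[0:6] width=6 -> value=24 (bin 011000); offset now 6 = byte 0 bit 6; 18 bits remain
Read 2: bits[6:13] width=7 -> value=62 (bin 0111110); offset now 13 = byte 1 bit 5; 11 bits remain
Read 3: bits[13:17] width=4 -> value=10 (bin 1010); offset now 17 = byte 2 bit 1; 7 bits remain
Read 4: bits[17:19] width=2 -> value=2 (bin 10); offset now 19 = byte 2 bit 3; 5 bits remain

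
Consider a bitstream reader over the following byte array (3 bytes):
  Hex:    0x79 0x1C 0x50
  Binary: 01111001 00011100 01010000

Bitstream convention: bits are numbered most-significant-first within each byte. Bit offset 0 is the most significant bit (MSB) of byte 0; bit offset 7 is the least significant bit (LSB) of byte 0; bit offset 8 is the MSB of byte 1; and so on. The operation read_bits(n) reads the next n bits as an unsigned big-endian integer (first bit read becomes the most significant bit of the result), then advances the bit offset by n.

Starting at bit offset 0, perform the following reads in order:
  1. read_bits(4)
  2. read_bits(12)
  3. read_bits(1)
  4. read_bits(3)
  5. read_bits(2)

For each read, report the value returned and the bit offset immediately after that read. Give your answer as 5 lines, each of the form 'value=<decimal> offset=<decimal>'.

Answer: value=7 offset=4
value=2332 offset=16
value=0 offset=17
value=5 offset=20
value=0 offset=22

Derivation:
Read 1: bits[0:4] width=4 -> value=7 (bin 0111); offset now 4 = byte 0 bit 4; 20 bits remain
Read 2: bits[4:16] width=12 -> value=2332 (bin 100100011100); offset now 16 = byte 2 bit 0; 8 bits remain
Read 3: bits[16:17] width=1 -> value=0 (bin 0); offset now 17 = byte 2 bit 1; 7 bits remain
Read 4: bits[17:20] width=3 -> value=5 (bin 101); offset now 20 = byte 2 bit 4; 4 bits remain
Read 5: bits[20:22] width=2 -> value=0 (bin 00); offset now 22 = byte 2 bit 6; 2 bits remain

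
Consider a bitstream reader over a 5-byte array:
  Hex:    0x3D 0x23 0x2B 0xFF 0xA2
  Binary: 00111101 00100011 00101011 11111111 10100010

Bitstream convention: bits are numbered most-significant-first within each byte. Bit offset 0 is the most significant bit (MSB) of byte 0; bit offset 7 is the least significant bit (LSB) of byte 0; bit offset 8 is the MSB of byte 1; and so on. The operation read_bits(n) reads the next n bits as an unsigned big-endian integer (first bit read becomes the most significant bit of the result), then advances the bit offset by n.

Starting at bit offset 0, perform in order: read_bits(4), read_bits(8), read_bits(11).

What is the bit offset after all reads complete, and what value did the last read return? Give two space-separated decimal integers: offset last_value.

Read 1: bits[0:4] width=4 -> value=3 (bin 0011); offset now 4 = byte 0 bit 4; 36 bits remain
Read 2: bits[4:12] width=8 -> value=210 (bin 11010010); offset now 12 = byte 1 bit 4; 28 bits remain
Read 3: bits[12:23] width=11 -> value=405 (bin 00110010101); offset now 23 = byte 2 bit 7; 17 bits remain

Answer: 23 405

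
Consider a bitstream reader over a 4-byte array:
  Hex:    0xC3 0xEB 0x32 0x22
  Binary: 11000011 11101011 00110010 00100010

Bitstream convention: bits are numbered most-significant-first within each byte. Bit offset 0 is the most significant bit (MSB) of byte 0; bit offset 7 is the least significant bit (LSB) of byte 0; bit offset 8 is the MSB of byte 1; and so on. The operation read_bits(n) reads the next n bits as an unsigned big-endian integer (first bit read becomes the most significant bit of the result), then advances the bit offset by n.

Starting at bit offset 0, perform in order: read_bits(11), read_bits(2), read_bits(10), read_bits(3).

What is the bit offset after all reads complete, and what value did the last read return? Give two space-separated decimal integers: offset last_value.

Answer: 26 0

Derivation:
Read 1: bits[0:11] width=11 -> value=1567 (bin 11000011111); offset now 11 = byte 1 bit 3; 21 bits remain
Read 2: bits[11:13] width=2 -> value=1 (bin 01); offset now 13 = byte 1 bit 5; 19 bits remain
Read 3: bits[13:23] width=10 -> value=409 (bin 0110011001); offset now 23 = byte 2 bit 7; 9 bits remain
Read 4: bits[23:26] width=3 -> value=0 (bin 000); offset now 26 = byte 3 bit 2; 6 bits remain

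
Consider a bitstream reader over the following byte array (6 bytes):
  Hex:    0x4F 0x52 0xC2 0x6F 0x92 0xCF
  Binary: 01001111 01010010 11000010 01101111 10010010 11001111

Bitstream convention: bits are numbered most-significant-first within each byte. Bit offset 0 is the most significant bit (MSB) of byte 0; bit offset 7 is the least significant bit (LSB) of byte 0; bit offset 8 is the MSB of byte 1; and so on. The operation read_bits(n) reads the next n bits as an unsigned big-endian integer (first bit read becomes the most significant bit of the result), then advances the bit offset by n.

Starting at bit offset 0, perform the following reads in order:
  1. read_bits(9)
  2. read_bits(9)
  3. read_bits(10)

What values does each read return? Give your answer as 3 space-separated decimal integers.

Answer: 158 331 38

Derivation:
Read 1: bits[0:9] width=9 -> value=158 (bin 010011110); offset now 9 = byte 1 bit 1; 39 bits remain
Read 2: bits[9:18] width=9 -> value=331 (bin 101001011); offset now 18 = byte 2 bit 2; 30 bits remain
Read 3: bits[18:28] width=10 -> value=38 (bin 0000100110); offset now 28 = byte 3 bit 4; 20 bits remain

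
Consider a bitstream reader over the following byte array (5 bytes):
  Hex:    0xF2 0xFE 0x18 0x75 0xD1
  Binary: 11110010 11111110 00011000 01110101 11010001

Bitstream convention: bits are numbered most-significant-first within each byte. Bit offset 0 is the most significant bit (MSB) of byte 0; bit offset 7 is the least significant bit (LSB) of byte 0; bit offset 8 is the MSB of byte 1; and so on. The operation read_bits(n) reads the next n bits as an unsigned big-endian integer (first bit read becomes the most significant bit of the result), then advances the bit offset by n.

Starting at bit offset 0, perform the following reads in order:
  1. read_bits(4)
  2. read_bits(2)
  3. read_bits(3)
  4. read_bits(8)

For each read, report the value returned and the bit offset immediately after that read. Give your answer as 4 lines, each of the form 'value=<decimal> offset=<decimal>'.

Answer: value=15 offset=4
value=0 offset=6
value=5 offset=9
value=252 offset=17

Derivation:
Read 1: bits[0:4] width=4 -> value=15 (bin 1111); offset now 4 = byte 0 bit 4; 36 bits remain
Read 2: bits[4:6] width=2 -> value=0 (bin 00); offset now 6 = byte 0 bit 6; 34 bits remain
Read 3: bits[6:9] width=3 -> value=5 (bin 101); offset now 9 = byte 1 bit 1; 31 bits remain
Read 4: bits[9:17] width=8 -> value=252 (bin 11111100); offset now 17 = byte 2 bit 1; 23 bits remain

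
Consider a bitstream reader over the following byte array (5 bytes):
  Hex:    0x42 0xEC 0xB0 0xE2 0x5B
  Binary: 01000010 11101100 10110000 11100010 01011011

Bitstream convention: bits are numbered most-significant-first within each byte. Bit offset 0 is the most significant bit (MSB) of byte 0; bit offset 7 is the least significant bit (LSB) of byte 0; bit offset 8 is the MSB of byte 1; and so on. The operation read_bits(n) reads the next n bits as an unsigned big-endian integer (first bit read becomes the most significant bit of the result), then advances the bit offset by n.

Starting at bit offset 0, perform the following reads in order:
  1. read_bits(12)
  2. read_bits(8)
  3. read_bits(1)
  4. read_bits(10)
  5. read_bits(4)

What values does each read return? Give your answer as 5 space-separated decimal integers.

Answer: 1070 203 0 113 2

Derivation:
Read 1: bits[0:12] width=12 -> value=1070 (bin 010000101110); offset now 12 = byte 1 bit 4; 28 bits remain
Read 2: bits[12:20] width=8 -> value=203 (bin 11001011); offset now 20 = byte 2 bit 4; 20 bits remain
Read 3: bits[20:21] width=1 -> value=0 (bin 0); offset now 21 = byte 2 bit 5; 19 bits remain
Read 4: bits[21:31] width=10 -> value=113 (bin 0001110001); offset now 31 = byte 3 bit 7; 9 bits remain
Read 5: bits[31:35] width=4 -> value=2 (bin 0010); offset now 35 = byte 4 bit 3; 5 bits remain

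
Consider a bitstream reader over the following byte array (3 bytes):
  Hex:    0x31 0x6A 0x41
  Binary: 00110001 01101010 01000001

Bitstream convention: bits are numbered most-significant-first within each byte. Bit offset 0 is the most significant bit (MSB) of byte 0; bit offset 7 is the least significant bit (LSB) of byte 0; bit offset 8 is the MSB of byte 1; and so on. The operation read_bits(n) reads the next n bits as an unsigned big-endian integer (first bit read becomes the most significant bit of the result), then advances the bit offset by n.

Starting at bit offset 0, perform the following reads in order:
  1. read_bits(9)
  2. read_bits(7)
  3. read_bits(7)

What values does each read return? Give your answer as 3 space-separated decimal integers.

Answer: 98 106 32

Derivation:
Read 1: bits[0:9] width=9 -> value=98 (bin 001100010); offset now 9 = byte 1 bit 1; 15 bits remain
Read 2: bits[9:16] width=7 -> value=106 (bin 1101010); offset now 16 = byte 2 bit 0; 8 bits remain
Read 3: bits[16:23] width=7 -> value=32 (bin 0100000); offset now 23 = byte 2 bit 7; 1 bits remain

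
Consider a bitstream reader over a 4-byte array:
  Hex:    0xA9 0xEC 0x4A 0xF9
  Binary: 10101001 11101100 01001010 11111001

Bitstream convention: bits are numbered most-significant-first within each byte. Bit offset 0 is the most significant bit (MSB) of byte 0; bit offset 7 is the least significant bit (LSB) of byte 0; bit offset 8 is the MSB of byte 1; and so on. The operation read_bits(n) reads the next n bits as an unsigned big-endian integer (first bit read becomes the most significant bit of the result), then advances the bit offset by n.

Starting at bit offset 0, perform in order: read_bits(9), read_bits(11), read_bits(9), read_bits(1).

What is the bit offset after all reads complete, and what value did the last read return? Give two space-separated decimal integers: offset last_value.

Read 1: bits[0:9] width=9 -> value=339 (bin 101010011); offset now 9 = byte 1 bit 1; 23 bits remain
Read 2: bits[9:20] width=11 -> value=1732 (bin 11011000100); offset now 20 = byte 2 bit 4; 12 bits remain
Read 3: bits[20:29] width=9 -> value=351 (bin 101011111); offset now 29 = byte 3 bit 5; 3 bits remain
Read 4: bits[29:30] width=1 -> value=0 (bin 0); offset now 30 = byte 3 bit 6; 2 bits remain

Answer: 30 0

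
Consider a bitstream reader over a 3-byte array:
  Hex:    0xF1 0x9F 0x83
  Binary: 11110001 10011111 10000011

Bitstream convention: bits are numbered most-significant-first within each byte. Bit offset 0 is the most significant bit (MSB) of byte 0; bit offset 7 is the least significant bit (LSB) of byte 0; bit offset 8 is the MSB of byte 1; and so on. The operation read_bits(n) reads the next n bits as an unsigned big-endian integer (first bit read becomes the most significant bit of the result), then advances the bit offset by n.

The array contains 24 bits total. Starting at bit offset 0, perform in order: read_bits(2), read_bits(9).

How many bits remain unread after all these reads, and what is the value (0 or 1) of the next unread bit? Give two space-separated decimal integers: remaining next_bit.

Answer: 13 1

Derivation:
Read 1: bits[0:2] width=2 -> value=3 (bin 11); offset now 2 = byte 0 bit 2; 22 bits remain
Read 2: bits[2:11] width=9 -> value=396 (bin 110001100); offset now 11 = byte 1 bit 3; 13 bits remain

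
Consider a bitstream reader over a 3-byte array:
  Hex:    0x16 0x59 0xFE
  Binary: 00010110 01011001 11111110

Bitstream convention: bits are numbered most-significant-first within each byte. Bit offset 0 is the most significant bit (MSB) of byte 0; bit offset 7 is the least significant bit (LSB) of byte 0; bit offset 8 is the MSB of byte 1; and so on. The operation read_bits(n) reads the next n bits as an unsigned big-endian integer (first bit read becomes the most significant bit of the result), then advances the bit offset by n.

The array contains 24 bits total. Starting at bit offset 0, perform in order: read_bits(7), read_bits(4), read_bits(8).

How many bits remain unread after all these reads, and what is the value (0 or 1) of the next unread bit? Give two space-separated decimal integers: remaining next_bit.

Answer: 5 1

Derivation:
Read 1: bits[0:7] width=7 -> value=11 (bin 0001011); offset now 7 = byte 0 bit 7; 17 bits remain
Read 2: bits[7:11] width=4 -> value=2 (bin 0010); offset now 11 = byte 1 bit 3; 13 bits remain
Read 3: bits[11:19] width=8 -> value=207 (bin 11001111); offset now 19 = byte 2 bit 3; 5 bits remain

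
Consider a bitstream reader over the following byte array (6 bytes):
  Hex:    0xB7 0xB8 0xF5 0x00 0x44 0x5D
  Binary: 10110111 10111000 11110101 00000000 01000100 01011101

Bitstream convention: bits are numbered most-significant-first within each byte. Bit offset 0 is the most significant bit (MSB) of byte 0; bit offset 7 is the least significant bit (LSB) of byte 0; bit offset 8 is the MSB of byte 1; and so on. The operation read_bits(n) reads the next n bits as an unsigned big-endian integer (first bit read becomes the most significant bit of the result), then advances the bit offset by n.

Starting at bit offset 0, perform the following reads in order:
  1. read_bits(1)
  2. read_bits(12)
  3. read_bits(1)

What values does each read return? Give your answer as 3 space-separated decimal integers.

Answer: 1 1783 0

Derivation:
Read 1: bits[0:1] width=1 -> value=1 (bin 1); offset now 1 = byte 0 bit 1; 47 bits remain
Read 2: bits[1:13] width=12 -> value=1783 (bin 011011110111); offset now 13 = byte 1 bit 5; 35 bits remain
Read 3: bits[13:14] width=1 -> value=0 (bin 0); offset now 14 = byte 1 bit 6; 34 bits remain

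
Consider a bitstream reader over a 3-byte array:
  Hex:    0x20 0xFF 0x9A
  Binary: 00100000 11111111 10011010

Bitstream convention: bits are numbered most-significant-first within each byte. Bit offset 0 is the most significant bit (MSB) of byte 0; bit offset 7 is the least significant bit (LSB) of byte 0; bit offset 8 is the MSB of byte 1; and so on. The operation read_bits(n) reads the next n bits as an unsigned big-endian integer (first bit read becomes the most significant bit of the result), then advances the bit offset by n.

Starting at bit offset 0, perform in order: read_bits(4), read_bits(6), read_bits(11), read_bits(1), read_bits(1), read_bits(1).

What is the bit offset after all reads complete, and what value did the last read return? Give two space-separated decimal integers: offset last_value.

Answer: 24 0

Derivation:
Read 1: bits[0:4] width=4 -> value=2 (bin 0010); offset now 4 = byte 0 bit 4; 20 bits remain
Read 2: bits[4:10] width=6 -> value=3 (bin 000011); offset now 10 = byte 1 bit 2; 14 bits remain
Read 3: bits[10:21] width=11 -> value=2035 (bin 11111110011); offset now 21 = byte 2 bit 5; 3 bits remain
Read 4: bits[21:22] width=1 -> value=0 (bin 0); offset now 22 = byte 2 bit 6; 2 bits remain
Read 5: bits[22:23] width=1 -> value=1 (bin 1); offset now 23 = byte 2 bit 7; 1 bits remain
Read 6: bits[23:24] width=1 -> value=0 (bin 0); offset now 24 = byte 3 bit 0; 0 bits remain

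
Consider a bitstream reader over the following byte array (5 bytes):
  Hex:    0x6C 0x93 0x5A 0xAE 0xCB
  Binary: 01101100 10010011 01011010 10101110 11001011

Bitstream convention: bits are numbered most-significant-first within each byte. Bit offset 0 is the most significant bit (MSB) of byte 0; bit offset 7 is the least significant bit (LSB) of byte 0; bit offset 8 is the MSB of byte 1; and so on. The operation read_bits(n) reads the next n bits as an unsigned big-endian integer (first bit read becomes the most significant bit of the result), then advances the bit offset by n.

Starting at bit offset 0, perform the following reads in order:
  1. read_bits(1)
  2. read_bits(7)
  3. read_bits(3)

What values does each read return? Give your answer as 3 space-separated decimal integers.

Answer: 0 108 4

Derivation:
Read 1: bits[0:1] width=1 -> value=0 (bin 0); offset now 1 = byte 0 bit 1; 39 bits remain
Read 2: bits[1:8] width=7 -> value=108 (bin 1101100); offset now 8 = byte 1 bit 0; 32 bits remain
Read 3: bits[8:11] width=3 -> value=4 (bin 100); offset now 11 = byte 1 bit 3; 29 bits remain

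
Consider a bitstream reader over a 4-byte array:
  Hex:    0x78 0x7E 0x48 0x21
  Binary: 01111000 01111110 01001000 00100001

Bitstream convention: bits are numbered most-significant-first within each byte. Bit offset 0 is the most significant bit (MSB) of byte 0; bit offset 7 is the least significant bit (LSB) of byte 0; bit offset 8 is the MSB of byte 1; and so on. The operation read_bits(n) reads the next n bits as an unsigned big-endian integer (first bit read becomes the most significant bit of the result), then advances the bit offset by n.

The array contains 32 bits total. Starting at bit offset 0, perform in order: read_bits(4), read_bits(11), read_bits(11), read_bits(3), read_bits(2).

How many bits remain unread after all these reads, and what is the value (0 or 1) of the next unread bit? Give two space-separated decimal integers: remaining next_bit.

Answer: 1 1

Derivation:
Read 1: bits[0:4] width=4 -> value=7 (bin 0111); offset now 4 = byte 0 bit 4; 28 bits remain
Read 2: bits[4:15] width=11 -> value=1087 (bin 10000111111); offset now 15 = byte 1 bit 7; 17 bits remain
Read 3: bits[15:26] width=11 -> value=288 (bin 00100100000); offset now 26 = byte 3 bit 2; 6 bits remain
Read 4: bits[26:29] width=3 -> value=4 (bin 100); offset now 29 = byte 3 bit 5; 3 bits remain
Read 5: bits[29:31] width=2 -> value=0 (bin 00); offset now 31 = byte 3 bit 7; 1 bits remain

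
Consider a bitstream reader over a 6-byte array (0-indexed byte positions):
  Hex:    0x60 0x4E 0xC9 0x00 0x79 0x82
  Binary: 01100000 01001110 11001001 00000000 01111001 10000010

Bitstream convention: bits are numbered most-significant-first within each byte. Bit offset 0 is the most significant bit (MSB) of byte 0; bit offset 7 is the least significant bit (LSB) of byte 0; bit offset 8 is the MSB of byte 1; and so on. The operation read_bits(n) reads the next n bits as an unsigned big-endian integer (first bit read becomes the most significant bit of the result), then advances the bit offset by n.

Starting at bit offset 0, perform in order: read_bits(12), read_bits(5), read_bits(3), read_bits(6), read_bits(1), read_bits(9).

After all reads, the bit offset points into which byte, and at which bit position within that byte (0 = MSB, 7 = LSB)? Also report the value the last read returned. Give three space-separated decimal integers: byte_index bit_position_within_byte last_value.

Answer: 4 4 7

Derivation:
Read 1: bits[0:12] width=12 -> value=1540 (bin 011000000100); offset now 12 = byte 1 bit 4; 36 bits remain
Read 2: bits[12:17] width=5 -> value=29 (bin 11101); offset now 17 = byte 2 bit 1; 31 bits remain
Read 3: bits[17:20] width=3 -> value=4 (bin 100); offset now 20 = byte 2 bit 4; 28 bits remain
Read 4: bits[20:26] width=6 -> value=36 (bin 100100); offset now 26 = byte 3 bit 2; 22 bits remain
Read 5: bits[26:27] width=1 -> value=0 (bin 0); offset now 27 = byte 3 bit 3; 21 bits remain
Read 6: bits[27:36] width=9 -> value=7 (bin 000000111); offset now 36 = byte 4 bit 4; 12 bits remain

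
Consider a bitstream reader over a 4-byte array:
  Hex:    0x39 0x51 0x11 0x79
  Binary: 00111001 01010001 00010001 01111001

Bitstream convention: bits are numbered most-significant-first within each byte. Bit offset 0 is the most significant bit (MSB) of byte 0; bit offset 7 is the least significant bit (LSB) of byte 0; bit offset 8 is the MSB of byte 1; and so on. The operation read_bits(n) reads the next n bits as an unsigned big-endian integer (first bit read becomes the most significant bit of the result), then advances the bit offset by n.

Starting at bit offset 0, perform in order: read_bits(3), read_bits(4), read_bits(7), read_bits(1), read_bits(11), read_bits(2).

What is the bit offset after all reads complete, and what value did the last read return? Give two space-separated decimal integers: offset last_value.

Answer: 28 3

Derivation:
Read 1: bits[0:3] width=3 -> value=1 (bin 001); offset now 3 = byte 0 bit 3; 29 bits remain
Read 2: bits[3:7] width=4 -> value=12 (bin 1100); offset now 7 = byte 0 bit 7; 25 bits remain
Read 3: bits[7:14] width=7 -> value=84 (bin 1010100); offset now 14 = byte 1 bit 6; 18 bits remain
Read 4: bits[14:15] width=1 -> value=0 (bin 0); offset now 15 = byte 1 bit 7; 17 bits remain
Read 5: bits[15:26] width=11 -> value=1093 (bin 10001000101); offset now 26 = byte 3 bit 2; 6 bits remain
Read 6: bits[26:28] width=2 -> value=3 (bin 11); offset now 28 = byte 3 bit 4; 4 bits remain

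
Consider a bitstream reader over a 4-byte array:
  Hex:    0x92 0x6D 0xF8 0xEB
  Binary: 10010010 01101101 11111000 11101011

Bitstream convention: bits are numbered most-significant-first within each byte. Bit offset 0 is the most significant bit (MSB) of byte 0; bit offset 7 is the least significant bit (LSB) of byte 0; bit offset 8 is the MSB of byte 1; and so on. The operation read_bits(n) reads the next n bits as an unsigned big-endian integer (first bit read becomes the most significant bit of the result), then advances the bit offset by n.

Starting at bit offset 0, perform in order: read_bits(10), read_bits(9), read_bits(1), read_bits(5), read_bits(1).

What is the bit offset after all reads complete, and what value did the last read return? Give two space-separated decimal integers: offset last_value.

Answer: 26 1

Derivation:
Read 1: bits[0:10] width=10 -> value=585 (bin 1001001001); offset now 10 = byte 1 bit 2; 22 bits remain
Read 2: bits[10:19] width=9 -> value=367 (bin 101101111); offset now 19 = byte 2 bit 3; 13 bits remain
Read 3: bits[19:20] width=1 -> value=1 (bin 1); offset now 20 = byte 2 bit 4; 12 bits remain
Read 4: bits[20:25] width=5 -> value=17 (bin 10001); offset now 25 = byte 3 bit 1; 7 bits remain
Read 5: bits[25:26] width=1 -> value=1 (bin 1); offset now 26 = byte 3 bit 2; 6 bits remain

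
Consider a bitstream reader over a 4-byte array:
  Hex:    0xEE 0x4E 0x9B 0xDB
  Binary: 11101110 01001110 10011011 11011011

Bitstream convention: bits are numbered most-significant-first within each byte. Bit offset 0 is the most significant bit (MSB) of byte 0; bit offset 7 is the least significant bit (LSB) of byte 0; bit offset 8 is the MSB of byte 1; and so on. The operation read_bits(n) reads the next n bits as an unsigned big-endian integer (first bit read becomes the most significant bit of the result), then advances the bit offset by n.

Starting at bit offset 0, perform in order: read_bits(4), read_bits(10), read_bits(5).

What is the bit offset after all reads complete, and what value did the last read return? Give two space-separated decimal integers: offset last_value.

Read 1: bits[0:4] width=4 -> value=14 (bin 1110); offset now 4 = byte 0 bit 4; 28 bits remain
Read 2: bits[4:14] width=10 -> value=915 (bin 1110010011); offset now 14 = byte 1 bit 6; 18 bits remain
Read 3: bits[14:19] width=5 -> value=20 (bin 10100); offset now 19 = byte 2 bit 3; 13 bits remain

Answer: 19 20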